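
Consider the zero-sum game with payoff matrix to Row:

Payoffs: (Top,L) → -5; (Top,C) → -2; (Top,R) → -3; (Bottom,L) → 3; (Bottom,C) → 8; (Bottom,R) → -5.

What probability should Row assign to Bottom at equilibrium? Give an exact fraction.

1/5

Row minima: Top → -5, Bottom → -5; maximin = -5.
Column maxima: L → 3, C → 8, R → -3; minimax = -3.
-5 ≠ -3, so there is no saddle point; optimal play is mixed.
C is strictly dominated by L (it gives Row strictly more in every row), so Column never plays it.
On the remaining 2×2 (Top, Bottom vs L, R):
Let Row play Top with probability p. Expected payoff against L: (-5)p + 3(1−p) = −8p + 3; against R: (-3)p + (-5)(1−p) = 2p − 5.
Setting these equal: −8p + 3 = 2p − 5 ⇒ −10p = -8 ⇒ p = 4/5, and the value is (-8)·(4/5) + 3 = -17/5.
For Column: with q = P(L), equating Top's and Bottom's payoffs gives −2q − 3 = 8q − 5 ⇒ q = 1/5.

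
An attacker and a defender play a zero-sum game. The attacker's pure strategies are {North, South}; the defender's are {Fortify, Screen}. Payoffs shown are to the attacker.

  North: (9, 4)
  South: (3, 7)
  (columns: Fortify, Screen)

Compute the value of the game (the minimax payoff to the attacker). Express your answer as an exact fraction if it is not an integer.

Row minima: North → 4, South → 3; maximin = 4.
Column maxima: Fortify → 9, Screen → 7; minimax = 7.
4 ≠ 7, so there is no saddle point; optimal play is mixed.
Let the attacker play North with probability p. Expected payoff against Fortify: 9p + 3(1−p) = 6p + 3; against Screen: 4p + 7(1−p) = −3p + 7.
Setting these equal: 6p + 3 = −3p + 7 ⇒ 9p = 4 ⇒ p = 4/9, and the value is (6)·(4/9) + 3 = 17/3.
For the defender: with q = P(Fortify), equating North's and South's payoffs gives 5q + 4 = −4q + 7 ⇒ q = 1/3.

17/3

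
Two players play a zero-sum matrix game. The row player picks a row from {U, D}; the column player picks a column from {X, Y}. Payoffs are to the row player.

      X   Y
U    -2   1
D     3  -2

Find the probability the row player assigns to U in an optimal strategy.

Row minima: U → -2, D → -2; maximin = -2.
Column maxima: X → 3, Y → 1; minimax = 1.
-2 ≠ 1, so there is no saddle point; optimal play is mixed.
Let the row player play U with probability p. Expected payoff against X: (-2)p + 3(1−p) = −5p + 3; against Y: 1p + (-2)(1−p) = 3p − 2.
Setting these equal: −5p + 3 = 3p − 2 ⇒ −8p = -5 ⇒ p = 5/8, and the value is (-5)·(5/8) + 3 = -1/8.
For the column player: with q = P(X), equating U's and D's payoffs gives −3q + 1 = 5q − 2 ⇒ q = 3/8.

5/8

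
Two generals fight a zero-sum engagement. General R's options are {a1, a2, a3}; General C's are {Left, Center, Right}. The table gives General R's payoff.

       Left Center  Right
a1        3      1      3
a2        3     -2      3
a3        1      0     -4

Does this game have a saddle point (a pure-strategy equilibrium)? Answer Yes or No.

Yes

Row minima: a1 → 1, a2 → -2, a3 → -4; maximin = 1.
Column maxima: Left → 3, Center → 1, Right → 3; minimax = 1.
maximin = minimax = 1, so a saddle point exists.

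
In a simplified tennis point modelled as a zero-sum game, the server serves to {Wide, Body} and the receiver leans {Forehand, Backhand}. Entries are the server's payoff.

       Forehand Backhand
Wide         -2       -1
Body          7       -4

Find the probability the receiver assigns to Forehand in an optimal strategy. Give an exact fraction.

1/4

Row minima: Wide → -2, Body → -4; maximin = -2.
Column maxima: Forehand → 7, Backhand → -1; minimax = -1.
-2 ≠ -1, so there is no saddle point; optimal play is mixed.
Let the server play Wide with probability p. Expected payoff against Forehand: (-2)p + 7(1−p) = −9p + 7; against Backhand: (-1)p + (-4)(1−p) = 3p − 4.
Setting these equal: −9p + 7 = 3p − 4 ⇒ −12p = -11 ⇒ p = 11/12, and the value is (-9)·(11/12) + 7 = -5/4.
For the receiver: with q = P(Forehand), equating Wide's and Body's payoffs gives −q − 1 = 11q − 4 ⇒ q = 1/4.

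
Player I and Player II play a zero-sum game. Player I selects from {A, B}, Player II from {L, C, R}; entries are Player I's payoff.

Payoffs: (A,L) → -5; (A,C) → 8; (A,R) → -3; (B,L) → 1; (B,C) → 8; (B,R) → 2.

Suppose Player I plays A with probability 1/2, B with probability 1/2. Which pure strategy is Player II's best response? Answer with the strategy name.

L

If Player II plays L, Player I's expected payoff is (1/2)·(-5) + (1/2)·1 = -2.
If Player II plays C, Player I's expected payoff is (1/2)·8 + (1/2)·8 = 8.
If Player II plays R, Player I's expected payoff is (1/2)·(-3) + (1/2)·2 = -1/2.
Player II minimizes Player I's payoff; the smallest is -2, so the best response is L.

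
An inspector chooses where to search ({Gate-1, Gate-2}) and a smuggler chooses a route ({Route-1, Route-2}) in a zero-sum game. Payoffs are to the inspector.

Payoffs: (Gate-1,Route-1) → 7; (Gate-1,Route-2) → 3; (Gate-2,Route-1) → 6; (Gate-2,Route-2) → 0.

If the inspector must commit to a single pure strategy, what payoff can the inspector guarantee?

Row minima: Gate-1 → 3, Gate-2 → 0.
The best of these is 3.

3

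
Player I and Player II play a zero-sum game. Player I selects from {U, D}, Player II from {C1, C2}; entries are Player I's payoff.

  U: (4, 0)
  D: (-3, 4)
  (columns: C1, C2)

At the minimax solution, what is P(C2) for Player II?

7/11

Row minima: U → 0, D → -3; maximin = 0.
Column maxima: C1 → 4, C2 → 4; minimax = 4.
0 ≠ 4, so there is no saddle point; optimal play is mixed.
Let Player I play U with probability p. Expected payoff against C1: 4p + (-3)(1−p) = 7p − 3; against C2: 0p + 4(1−p) = −4p + 4.
Setting these equal: 7p − 3 = −4p + 4 ⇒ 11p = 7 ⇒ p = 7/11, and the value is (7)·(7/11) − 3 = 16/11.
For Player II: with q = P(C1), equating U's and D's payoffs gives 4q = −7q + 4 ⇒ q = 4/11.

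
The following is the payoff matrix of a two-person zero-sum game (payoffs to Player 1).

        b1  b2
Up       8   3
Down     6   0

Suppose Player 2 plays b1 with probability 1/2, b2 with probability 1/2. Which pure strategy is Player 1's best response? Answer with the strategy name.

Expected payoff of Up: (1/2)·8 + (1/2)·3 = 11/2.
Expected payoff of Down: (1/2)·6 + (1/2)·0 = 3.
The largest is 11/2, so Player 1's best response is Up.

Up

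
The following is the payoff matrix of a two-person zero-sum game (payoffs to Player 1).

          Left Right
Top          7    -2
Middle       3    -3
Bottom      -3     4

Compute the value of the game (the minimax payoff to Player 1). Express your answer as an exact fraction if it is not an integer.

11/8

Row minima: Top → -2, Middle → -3, Bottom → -3; maximin = -2.
Column maxima: Left → 7, Right → 4; minimax = 4.
-2 ≠ 4, so there is no saddle point; optimal play is mixed.
Middle is strictly dominated by Top, so Player 1 never plays it.
On the remaining 2×2 (Top, Bottom vs Left, Right):
Let Player 1 play Top with probability p. Expected payoff against Left: 7p + (-3)(1−p) = 10p − 3; against Right: (-2)p + 4(1−p) = −6p + 4.
Setting these equal: 10p − 3 = −6p + 4 ⇒ 16p = 7 ⇒ p = 7/16, and the value is (10)·(7/16) − 3 = 11/8.
For Player 2: with q = P(Left), equating Top's and Bottom's payoffs gives 9q − 2 = −7q + 4 ⇒ q = 3/8.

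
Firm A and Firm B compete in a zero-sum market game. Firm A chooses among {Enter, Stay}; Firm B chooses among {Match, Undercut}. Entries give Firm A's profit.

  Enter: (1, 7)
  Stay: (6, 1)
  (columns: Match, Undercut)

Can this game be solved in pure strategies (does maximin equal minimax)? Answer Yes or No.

Row minima: Enter → 1, Stay → 1; maximin = 1.
Column maxima: Match → 6, Undercut → 7; minimax = 6.
1 ≠ 6, so no pure-strategy equilibrium exists.

No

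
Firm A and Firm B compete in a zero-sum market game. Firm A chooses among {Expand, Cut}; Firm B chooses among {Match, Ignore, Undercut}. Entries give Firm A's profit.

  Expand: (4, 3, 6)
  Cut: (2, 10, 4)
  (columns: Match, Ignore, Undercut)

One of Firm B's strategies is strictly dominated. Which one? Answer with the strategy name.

Match holds Firm A's payoff strictly below Undercut in every row: 4 < 6, 2 < 4.
So Undercut is strictly dominated for Firm B.

Undercut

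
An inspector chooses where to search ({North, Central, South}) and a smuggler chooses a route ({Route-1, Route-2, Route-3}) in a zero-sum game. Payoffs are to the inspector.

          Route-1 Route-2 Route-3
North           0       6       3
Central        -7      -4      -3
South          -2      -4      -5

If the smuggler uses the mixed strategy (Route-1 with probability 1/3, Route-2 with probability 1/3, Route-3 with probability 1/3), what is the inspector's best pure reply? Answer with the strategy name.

North

Expected payoff of North: (1/3)·0 + (1/3)·6 + (1/3)·3 = 3.
Expected payoff of Central: (1/3)·(-7) + (1/3)·(-4) + (1/3)·(-3) = -14/3.
Expected payoff of South: (1/3)·(-2) + (1/3)·(-4) + (1/3)·(-5) = -11/3.
The largest is 3, so the inspector's best response is North.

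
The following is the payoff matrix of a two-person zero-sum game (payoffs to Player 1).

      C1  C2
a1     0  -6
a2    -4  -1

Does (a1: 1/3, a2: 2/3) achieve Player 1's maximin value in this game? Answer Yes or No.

Yes

Against C1 this mix gives (1/3)·0 + (2/3)·(-4) = -8/3.
Against C2 this mix gives (1/3)·(-6) + (2/3)·(-1) = -8/3.
All of Player 2's active replies (C1, C2) yield -8/3, and no column does worse for Player 1. The mix makes Player 2 indifferent and guarantees -8/3, so it is optimal.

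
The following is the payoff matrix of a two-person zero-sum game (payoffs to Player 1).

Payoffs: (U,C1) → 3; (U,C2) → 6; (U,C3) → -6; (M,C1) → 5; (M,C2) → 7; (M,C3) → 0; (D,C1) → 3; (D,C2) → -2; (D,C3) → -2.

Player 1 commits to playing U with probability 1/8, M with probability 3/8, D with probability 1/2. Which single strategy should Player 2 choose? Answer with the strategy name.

C3

If Player 2 plays C1, Player 1's expected payoff is (1/8)·3 + (3/8)·5 + (1/2)·3 = 15/4.
If Player 2 plays C2, Player 1's expected payoff is (1/8)·6 + (3/8)·7 + (1/2)·(-2) = 19/8.
If Player 2 plays C3, Player 1's expected payoff is (1/8)·(-6) + (3/8)·0 + (1/2)·(-2) = -7/4.
Player 2 minimizes Player 1's payoff; the smallest is -7/4, so the best response is C3.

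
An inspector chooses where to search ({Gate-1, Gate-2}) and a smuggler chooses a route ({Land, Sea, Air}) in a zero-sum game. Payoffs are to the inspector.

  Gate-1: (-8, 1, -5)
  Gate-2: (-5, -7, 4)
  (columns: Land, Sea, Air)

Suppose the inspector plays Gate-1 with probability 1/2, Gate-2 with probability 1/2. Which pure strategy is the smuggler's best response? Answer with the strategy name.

Land

If the smuggler plays Land, the inspector's expected payoff is (1/2)·(-8) + (1/2)·(-5) = -13/2.
If the smuggler plays Sea, the inspector's expected payoff is (1/2)·1 + (1/2)·(-7) = -3.
If the smuggler plays Air, the inspector's expected payoff is (1/2)·(-5) + (1/2)·4 = -1/2.
The smuggler minimizes the inspector's payoff; the smallest is -13/2, so the best response is Land.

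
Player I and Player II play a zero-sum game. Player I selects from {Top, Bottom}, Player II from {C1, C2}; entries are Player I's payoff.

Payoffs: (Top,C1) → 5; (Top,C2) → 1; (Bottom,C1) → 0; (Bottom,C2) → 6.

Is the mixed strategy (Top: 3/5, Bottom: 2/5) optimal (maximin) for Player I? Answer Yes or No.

Against C1 this mix gives (3/5)·5 + (2/5)·0 = 3.
Against C2 this mix gives (3/5)·1 + (2/5)·6 = 3.
All of Player II's active replies (C1, C2) yield 3, and no column does worse for Player I. The mix makes Player II indifferent and guarantees 3, so it is optimal.

Yes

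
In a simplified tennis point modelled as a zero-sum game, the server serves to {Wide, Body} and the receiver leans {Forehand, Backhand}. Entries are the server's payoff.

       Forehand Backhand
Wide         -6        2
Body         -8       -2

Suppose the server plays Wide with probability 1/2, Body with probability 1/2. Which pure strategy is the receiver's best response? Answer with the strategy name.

If the receiver plays Forehand, the server's expected payoff is (1/2)·(-6) + (1/2)·(-8) = -7.
If the receiver plays Backhand, the server's expected payoff is (1/2)·2 + (1/2)·(-2) = 0.
The receiver minimizes the server's payoff; the smallest is -7, so the best response is Forehand.

Forehand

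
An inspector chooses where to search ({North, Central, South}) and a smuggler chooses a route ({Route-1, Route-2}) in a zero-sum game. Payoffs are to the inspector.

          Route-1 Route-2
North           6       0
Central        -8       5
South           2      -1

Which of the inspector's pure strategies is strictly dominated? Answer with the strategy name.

South

North gives a strictly higher payoff than South against every column: 6 > 2, 0 > -1.
So South is strictly dominated and the inspector never plays it.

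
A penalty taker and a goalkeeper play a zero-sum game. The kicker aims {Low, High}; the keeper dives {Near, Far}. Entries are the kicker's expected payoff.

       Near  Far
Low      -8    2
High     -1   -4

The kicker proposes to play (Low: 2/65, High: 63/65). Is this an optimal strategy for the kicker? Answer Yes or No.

Against Near this mix gives (2/65)·(-8) + (63/65)·(-1) = -79/65.
Against Far this mix gives (2/65)·2 + (63/65)·(-4) = -248/65.
The keeper will play Far, holding the kicker to -248/65. Shifting weight toward the row that does better against Far would raise this floor (the equalizing mix achieves -34/13 against both Far and Near), so the proposed strategy is not optimal.

No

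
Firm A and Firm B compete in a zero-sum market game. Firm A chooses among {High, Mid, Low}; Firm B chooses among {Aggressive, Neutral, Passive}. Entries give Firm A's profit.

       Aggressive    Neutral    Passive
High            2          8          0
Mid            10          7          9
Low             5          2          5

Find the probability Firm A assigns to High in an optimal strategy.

Row minima: High → 0, Mid → 7, Low → 2; maximin = 7.
Column maxima: Aggressive → 10, Neutral → 8, Passive → 9; minimax = 8.
7 ≠ 8, so there is no saddle point; optimal play is mixed.
Low is strictly dominated by Mid, so Firm A never plays it.
With Low eliminated, Aggressive is strictly dominated by Passive (it gives Firm A strictly more in every remaining row), so Firm B never plays it.
On the remaining 2×2 (High, Mid vs Neutral, Passive):
Let Firm A play High with probability p. Expected payoff against Neutral: 8p + 7(1−p) = p + 7; against Passive: 0p + 9(1−p) = −9p + 9.
Setting these equal: p + 7 = −9p + 9 ⇒ 10p = 2 ⇒ p = 1/5, and the value is (1)·(1/5) + 7 = 36/5.
For Firm B: with q = P(Neutral), equating High's and Mid's payoffs gives 8q = −2q + 9 ⇒ q = 9/10.

1/5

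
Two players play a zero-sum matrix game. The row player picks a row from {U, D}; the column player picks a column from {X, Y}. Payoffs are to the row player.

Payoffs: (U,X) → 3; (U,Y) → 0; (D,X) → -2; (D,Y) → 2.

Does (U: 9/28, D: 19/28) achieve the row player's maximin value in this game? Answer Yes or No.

No

Against X this mix gives (9/28)·3 + (19/28)·(-2) = -11/28.
Against Y this mix gives (9/28)·0 + (19/28)·2 = 19/14.
The column player will play X, holding the row player to -11/28. Shifting weight toward the row that does better against X would raise this floor (the equalizing mix achieves 6/7 against both X and Y), so the proposed strategy is not optimal.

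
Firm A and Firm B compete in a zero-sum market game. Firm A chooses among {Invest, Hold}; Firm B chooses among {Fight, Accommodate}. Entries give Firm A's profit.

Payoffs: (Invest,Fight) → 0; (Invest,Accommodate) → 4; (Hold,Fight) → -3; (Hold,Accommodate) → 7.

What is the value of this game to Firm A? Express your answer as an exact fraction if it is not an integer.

Row minima: Invest → 0, Hold → -3; maximin = 0.
Column maxima: Fight → 0, Accommodate → 7; minimax = 0.
Since maximin = minimax = 0, there is a saddle point and the value is 0.

0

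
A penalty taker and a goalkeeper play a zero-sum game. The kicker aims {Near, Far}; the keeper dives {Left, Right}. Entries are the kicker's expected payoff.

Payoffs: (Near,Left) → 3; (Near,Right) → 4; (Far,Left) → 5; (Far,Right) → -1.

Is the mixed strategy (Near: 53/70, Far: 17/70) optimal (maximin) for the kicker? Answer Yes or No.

Against Left this mix gives (53/70)·3 + (17/70)·5 = 122/35.
Against Right this mix gives (53/70)·4 + (17/70)·(-1) = 39/14.
The keeper will play Right, holding the kicker to 39/14. Shifting weight toward the row that does better against Right would raise this floor (the equalizing mix achieves 23/7 against both Right and Left), so the proposed strategy is not optimal.

No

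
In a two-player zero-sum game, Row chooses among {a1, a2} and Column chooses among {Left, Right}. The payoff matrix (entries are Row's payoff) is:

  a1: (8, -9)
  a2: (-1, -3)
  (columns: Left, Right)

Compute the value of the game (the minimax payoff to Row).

Row minima: a1 → -9, a2 → -3; maximin = -3.
Column maxima: Left → 8, Right → -3; minimax = -3.
Since maximin = minimax = -3, there is a saddle point and the value is -3.

-3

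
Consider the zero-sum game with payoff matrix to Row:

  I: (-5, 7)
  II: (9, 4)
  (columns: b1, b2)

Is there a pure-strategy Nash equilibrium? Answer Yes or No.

No

Row minima: I → -5, II → 4; maximin = 4.
Column maxima: b1 → 9, b2 → 7; minimax = 7.
4 ≠ 7, so no pure-strategy equilibrium exists.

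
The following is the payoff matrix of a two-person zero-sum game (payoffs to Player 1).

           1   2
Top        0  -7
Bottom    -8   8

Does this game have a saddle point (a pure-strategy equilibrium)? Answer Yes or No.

No

Row minima: Top → -7, Bottom → -8; maximin = -7.
Column maxima: 1 → 0, 2 → 8; minimax = 0.
-7 ≠ 0, so no pure-strategy equilibrium exists.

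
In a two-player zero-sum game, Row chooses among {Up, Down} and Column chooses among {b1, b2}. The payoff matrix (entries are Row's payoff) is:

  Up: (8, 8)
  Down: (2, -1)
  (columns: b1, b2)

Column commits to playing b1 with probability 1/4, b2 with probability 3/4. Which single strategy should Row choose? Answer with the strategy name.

Up

Expected payoff of Up: (1/4)·8 + (3/4)·8 = 8.
Expected payoff of Down: (1/4)·2 + (3/4)·(-1) = -1/4.
The largest is 8, so Row's best response is Up.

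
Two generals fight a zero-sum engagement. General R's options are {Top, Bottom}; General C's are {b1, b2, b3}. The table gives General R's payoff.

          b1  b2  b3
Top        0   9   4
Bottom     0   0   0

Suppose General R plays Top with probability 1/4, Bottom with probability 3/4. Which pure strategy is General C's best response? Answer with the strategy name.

b1

If General C plays b1, General R's expected payoff is (1/4)·0 + (3/4)·0 = 0.
If General C plays b2, General R's expected payoff is (1/4)·9 + (3/4)·0 = 9/4.
If General C plays b3, General R's expected payoff is (1/4)·4 + (3/4)·0 = 1.
General C minimizes General R's payoff; the smallest is 0, so the best response is b1.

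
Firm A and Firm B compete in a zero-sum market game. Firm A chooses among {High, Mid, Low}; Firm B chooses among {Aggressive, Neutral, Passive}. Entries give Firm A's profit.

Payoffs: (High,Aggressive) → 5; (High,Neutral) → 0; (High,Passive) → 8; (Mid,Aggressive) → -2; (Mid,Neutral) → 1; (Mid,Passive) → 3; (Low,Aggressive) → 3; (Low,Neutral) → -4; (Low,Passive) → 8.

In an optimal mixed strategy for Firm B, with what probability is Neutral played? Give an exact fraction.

7/8

Row minima: High → 0, Mid → -2, Low → -4; maximin = 0.
Column maxima: Aggressive → 5, Neutral → 1, Passive → 8; minimax = 1.
0 ≠ 1, so there is no saddle point; optimal play is mixed.
Passive is strictly dominated by Aggressive (it gives Firm A strictly more in every row), so Firm B never plays it.
With Passive eliminated, Low is strictly dominated by High (High gives Firm A strictly more in every remaining column), so Firm A never plays it.
On the remaining 2×2 (High, Mid vs Aggressive, Neutral):
Let Firm A play High with probability p. Expected payoff against Aggressive: 5p + (-2)(1−p) = 7p − 2; against Neutral: 0p + 1(1−p) = −p + 1.
Setting these equal: 7p − 2 = −p + 1 ⇒ 8p = 3 ⇒ p = 3/8, and the value is (7)·(3/8) − 2 = 5/8.
For Firm B: with q = P(Aggressive), equating High's and Mid's payoffs gives 5q = −3q + 1 ⇒ q = 1/8.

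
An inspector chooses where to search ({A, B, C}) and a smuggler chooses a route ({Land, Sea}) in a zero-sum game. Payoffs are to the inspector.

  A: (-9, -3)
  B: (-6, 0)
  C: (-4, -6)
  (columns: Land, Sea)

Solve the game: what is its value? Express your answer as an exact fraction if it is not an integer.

-9/2

Row minima: A → -9, B → -6, C → -6; maximin = -6.
Column maxima: Land → -4, Sea → 0; minimax = -4.
-6 ≠ -4, so there is no saddle point; optimal play is mixed.
A is strictly dominated by B, so the inspector never plays it.
On the remaining 2×2 (B, C vs Land, Sea):
Let the inspector play B with probability p. Expected payoff against Land: (-6)p + (-4)(1−p) = −2p − 4; against Sea: 0p + (-6)(1−p) = 6p − 6.
Setting these equal: −2p − 4 = 6p − 6 ⇒ −8p = -2 ⇒ p = 1/4, and the value is (-2)·(1/4) − 4 = -9/2.
For the smuggler: with q = P(Land), equating B's and C's payoffs gives −6q = 2q − 6 ⇒ q = 3/4.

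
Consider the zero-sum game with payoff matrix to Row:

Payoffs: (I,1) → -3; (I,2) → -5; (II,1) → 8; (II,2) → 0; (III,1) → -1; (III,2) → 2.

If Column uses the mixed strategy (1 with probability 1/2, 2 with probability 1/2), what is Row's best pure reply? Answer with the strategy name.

II

Expected payoff of I: (1/2)·(-3) + (1/2)·(-5) = -4.
Expected payoff of II: (1/2)·8 + (1/2)·0 = 4.
Expected payoff of III: (1/2)·(-1) + (1/2)·2 = 1/2.
The largest is 4, so Row's best response is II.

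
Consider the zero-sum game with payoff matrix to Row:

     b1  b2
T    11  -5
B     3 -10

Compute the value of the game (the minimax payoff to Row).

Row minima: T → -5, B → -10; maximin = -5.
Column maxima: b1 → 11, b2 → -5; minimax = -5.
Since maximin = minimax = -5, there is a saddle point and the value is -5.

-5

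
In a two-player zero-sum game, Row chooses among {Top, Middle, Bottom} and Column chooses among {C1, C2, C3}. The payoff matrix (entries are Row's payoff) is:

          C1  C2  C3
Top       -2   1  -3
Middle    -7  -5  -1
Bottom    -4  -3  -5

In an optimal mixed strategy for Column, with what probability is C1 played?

Row minima: Top → -3, Middle → -7, Bottom → -5; maximin = -3.
Column maxima: C1 → -2, C2 → 1, C3 → -1; minimax = -2.
-3 ≠ -2, so there is no saddle point; optimal play is mixed.
Bottom is strictly dominated by Top, so Row never plays it.
C2 is strictly dominated by C1 (it gives Row strictly more in every row), so Column never plays it.
On the remaining 2×2 (Top, Middle vs C1, C3):
Let Row play Top with probability p. Expected payoff against C1: (-2)p + (-7)(1−p) = 5p − 7; against C3: (-3)p + (-1)(1−p) = −2p − 1.
Setting these equal: 5p − 7 = −2p − 1 ⇒ 7p = 6 ⇒ p = 6/7, and the value is (5)·(6/7) − 7 = -19/7.
For Column: with q = P(C1), equating Top's and Middle's payoffs gives q − 3 = −6q − 1 ⇒ q = 2/7.

2/7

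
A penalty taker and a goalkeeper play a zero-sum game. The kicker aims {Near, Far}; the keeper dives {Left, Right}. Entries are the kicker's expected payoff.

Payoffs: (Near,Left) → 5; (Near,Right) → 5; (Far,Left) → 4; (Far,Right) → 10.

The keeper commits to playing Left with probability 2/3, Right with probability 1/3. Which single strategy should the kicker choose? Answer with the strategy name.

Far

Expected payoff of Near: (2/3)·5 + (1/3)·5 = 5.
Expected payoff of Far: (2/3)·4 + (1/3)·10 = 6.
The largest is 6, so the kicker's best response is Far.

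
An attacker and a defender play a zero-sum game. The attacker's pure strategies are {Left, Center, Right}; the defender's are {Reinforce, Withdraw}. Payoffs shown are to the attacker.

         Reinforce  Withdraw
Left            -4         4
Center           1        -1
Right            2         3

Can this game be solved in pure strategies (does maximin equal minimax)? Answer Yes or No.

Yes

Row minima: Left → -4, Center → -1, Right → 2; maximin = 2.
Column maxima: Reinforce → 2, Withdraw → 4; minimax = 2.
maximin = minimax = 2, so a saddle point exists.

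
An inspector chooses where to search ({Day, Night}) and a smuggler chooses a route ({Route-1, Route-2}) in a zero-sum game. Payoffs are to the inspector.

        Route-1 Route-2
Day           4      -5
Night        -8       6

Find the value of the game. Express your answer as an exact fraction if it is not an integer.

Row minima: Day → -5, Night → -8; maximin = -5.
Column maxima: Route-1 → 4, Route-2 → 6; minimax = 4.
-5 ≠ 4, so there is no saddle point; optimal play is mixed.
Let the inspector play Day with probability p. Expected payoff against Route-1: 4p + (-8)(1−p) = 12p − 8; against Route-2: (-5)p + 6(1−p) = −11p + 6.
Setting these equal: 12p − 8 = −11p + 6 ⇒ 23p = 14 ⇒ p = 14/23, and the value is (12)·(14/23) − 8 = -16/23.
For the smuggler: with q = P(Route-1), equating Day's and Night's payoffs gives 9q − 5 = −14q + 6 ⇒ q = 11/23.

-16/23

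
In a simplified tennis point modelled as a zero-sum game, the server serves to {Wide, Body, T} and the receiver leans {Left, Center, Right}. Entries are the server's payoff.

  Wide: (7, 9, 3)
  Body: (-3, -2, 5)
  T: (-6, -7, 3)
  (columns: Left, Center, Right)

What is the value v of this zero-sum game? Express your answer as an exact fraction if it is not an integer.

Row minima: Wide → 3, Body → -3, T → -7; maximin = 3.
Column maxima: Left → 7, Center → 9, Right → 5; minimax = 5.
3 ≠ 5, so there is no saddle point; optimal play is mixed.
T is strictly dominated by Body, so the server never plays it.
With T eliminated, Center is strictly dominated by Left (it gives the server strictly more in every remaining row), so the receiver never plays it.
On the remaining 2×2 (Wide, Body vs Left, Right):
Let the server play Wide with probability p. Expected payoff against Left: 7p + (-3)(1−p) = 10p − 3; against Right: 3p + 5(1−p) = −2p + 5.
Setting these equal: 10p − 3 = −2p + 5 ⇒ 12p = 8 ⇒ p = 2/3, and the value is (10)·(2/3) − 3 = 11/3.
For the receiver: with q = P(Left), equating Wide's and Body's payoffs gives 4q + 3 = −8q + 5 ⇒ q = 1/6.

11/3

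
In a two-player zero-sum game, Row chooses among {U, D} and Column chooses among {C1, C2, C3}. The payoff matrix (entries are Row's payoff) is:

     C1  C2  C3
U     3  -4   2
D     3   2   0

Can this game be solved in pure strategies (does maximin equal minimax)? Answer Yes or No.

Row minima: U → -4, D → 0; maximin = 0.
Column maxima: C1 → 3, C2 → 2, C3 → 2; minimax = 2.
0 ≠ 2, so no pure-strategy equilibrium exists.

No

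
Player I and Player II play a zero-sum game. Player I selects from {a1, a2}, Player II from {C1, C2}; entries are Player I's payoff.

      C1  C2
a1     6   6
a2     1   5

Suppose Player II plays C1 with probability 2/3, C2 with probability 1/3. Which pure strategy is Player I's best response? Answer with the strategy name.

a1

Expected payoff of a1: (2/3)·6 + (1/3)·6 = 6.
Expected payoff of a2: (2/3)·1 + (1/3)·5 = 7/3.
The largest is 6, so Player I's best response is a1.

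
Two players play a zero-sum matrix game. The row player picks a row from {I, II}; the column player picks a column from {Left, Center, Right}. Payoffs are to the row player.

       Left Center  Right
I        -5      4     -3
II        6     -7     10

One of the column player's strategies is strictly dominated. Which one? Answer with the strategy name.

Left holds the row player's payoff strictly below Right in every row: -5 < -3, 6 < 10.
So Right is strictly dominated for the column player.

Right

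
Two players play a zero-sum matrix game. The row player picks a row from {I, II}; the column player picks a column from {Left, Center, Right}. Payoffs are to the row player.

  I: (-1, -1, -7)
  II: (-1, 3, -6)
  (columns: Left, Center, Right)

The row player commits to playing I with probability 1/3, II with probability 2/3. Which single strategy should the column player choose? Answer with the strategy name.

Right

If the column player plays Left, the row player's expected payoff is (1/3)·(-1) + (2/3)·(-1) = -1.
If the column player plays Center, the row player's expected payoff is (1/3)·(-1) + (2/3)·3 = 5/3.
If the column player plays Right, the row player's expected payoff is (1/3)·(-7) + (2/3)·(-6) = -19/3.
The column player minimizes the row player's payoff; the smallest is -19/3, so the best response is Right.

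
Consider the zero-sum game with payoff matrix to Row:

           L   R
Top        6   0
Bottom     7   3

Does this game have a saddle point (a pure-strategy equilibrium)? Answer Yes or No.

Yes

Row minima: Top → 0, Bottom → 3; maximin = 3.
Column maxima: L → 7, R → 3; minimax = 3.
maximin = minimax = 3, so a saddle point exists.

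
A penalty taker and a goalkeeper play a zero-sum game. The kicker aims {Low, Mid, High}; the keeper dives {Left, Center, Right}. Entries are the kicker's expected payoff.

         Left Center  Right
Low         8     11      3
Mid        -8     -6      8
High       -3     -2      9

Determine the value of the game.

Row minima: Low → 3, Mid → -8, High → -3; maximin = 3.
Column maxima: Left → 8, Center → 11, Right → 9; minimax = 8.
3 ≠ 8, so there is no saddle point; optimal play is mixed.
Mid is strictly dominated by High, so the kicker never plays it.
Center is strictly dominated by Left (it gives the kicker strictly more in every row), so the keeper never plays it.
On the remaining 2×2 (Low, High vs Left, Right):
Let the kicker play Low with probability p. Expected payoff against Left: 8p + (-3)(1−p) = 11p − 3; against Right: 3p + 9(1−p) = −6p + 9.
Setting these equal: 11p − 3 = −6p + 9 ⇒ 17p = 12 ⇒ p = 12/17, and the value is (11)·(12/17) − 3 = 81/17.
For the keeper: with q = P(Left), equating Low's and High's payoffs gives 5q + 3 = −12q + 9 ⇒ q = 6/17.

81/17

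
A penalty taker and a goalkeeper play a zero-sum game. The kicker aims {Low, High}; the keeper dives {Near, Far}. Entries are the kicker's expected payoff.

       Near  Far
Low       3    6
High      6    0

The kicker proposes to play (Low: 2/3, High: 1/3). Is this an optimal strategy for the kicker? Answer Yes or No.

Yes

Against Near this mix gives (2/3)·3 + (1/3)·6 = 4.
Against Far this mix gives (2/3)·6 + (1/3)·0 = 4.
All of the keeper's active replies (Near, Far) yield 4, and no column does worse for the kicker. The mix makes the keeper indifferent and guarantees 4, so it is optimal.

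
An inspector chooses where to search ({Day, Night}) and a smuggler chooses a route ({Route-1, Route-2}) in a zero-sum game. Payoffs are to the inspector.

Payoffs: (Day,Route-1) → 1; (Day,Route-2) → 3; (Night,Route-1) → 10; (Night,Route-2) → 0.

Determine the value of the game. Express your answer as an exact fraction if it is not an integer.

5/2

Row minima: Day → 1, Night → 0; maximin = 1.
Column maxima: Route-1 → 10, Route-2 → 3; minimax = 3.
1 ≠ 3, so there is no saddle point; optimal play is mixed.
Let the inspector play Day with probability p. Expected payoff against Route-1: 1p + 10(1−p) = −9p + 10; against Route-2: 3p + 0(1−p) = 3p.
Setting these equal: −9p + 10 = 3p ⇒ −12p = -10 ⇒ p = 5/6, and the value is (-9)·(5/6) + 10 = 5/2.
For the smuggler: with q = P(Route-1), equating Day's and Night's payoffs gives −2q + 3 = 10q ⇒ q = 1/4.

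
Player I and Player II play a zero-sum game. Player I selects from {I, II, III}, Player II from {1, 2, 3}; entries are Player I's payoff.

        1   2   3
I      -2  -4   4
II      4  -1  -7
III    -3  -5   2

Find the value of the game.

Row minima: I → -4, II → -7, III → -5; maximin = -4.
Column maxima: 1 → 4, 2 → -1, 3 → 4; minimax = -1.
-4 ≠ -1, so there is no saddle point; optimal play is mixed.
III is strictly dominated by I, so Player I never plays it.
1 is strictly dominated by 2 (it gives Player I strictly more in every row), so Player II never plays it.
On the remaining 2×2 (I, II vs 2, 3):
Let Player I play I with probability p. Expected payoff against 2: (-4)p + (-1)(1−p) = −3p − 1; against 3: 4p + (-7)(1−p) = 11p − 7.
Setting these equal: −3p − 1 = 11p − 7 ⇒ −14p = -6 ⇒ p = 3/7, and the value is (-3)·(3/7) − 1 = -16/7.
For Player II: with q = P(2), equating I's and II's payoffs gives −8q + 4 = 6q − 7 ⇒ q = 11/14.

-16/7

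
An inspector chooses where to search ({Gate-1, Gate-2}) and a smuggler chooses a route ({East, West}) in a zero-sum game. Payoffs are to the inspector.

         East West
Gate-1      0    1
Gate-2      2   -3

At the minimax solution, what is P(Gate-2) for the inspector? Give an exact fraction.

Row minima: Gate-1 → 0, Gate-2 → -3; maximin = 0.
Column maxima: East → 2, West → 1; minimax = 1.
0 ≠ 1, so there is no saddle point; optimal play is mixed.
Let the inspector play Gate-1 with probability p. Expected payoff against East: 0p + 2(1−p) = −2p + 2; against West: 1p + (-3)(1−p) = 4p − 3.
Setting these equal: −2p + 2 = 4p − 3 ⇒ −6p = -5 ⇒ p = 5/6, and the value is (-2)·(5/6) + 2 = 1/3.
For the smuggler: with q = P(East), equating Gate-1's and Gate-2's payoffs gives −q + 1 = 5q − 3 ⇒ q = 2/3.

1/6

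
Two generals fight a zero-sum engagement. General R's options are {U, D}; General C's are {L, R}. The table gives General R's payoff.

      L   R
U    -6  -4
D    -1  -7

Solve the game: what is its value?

Row minima: U → -6, D → -7; maximin = -6.
Column maxima: L → -1, R → -4; minimax = -4.
-6 ≠ -4, so there is no saddle point; optimal play is mixed.
Let General R play U with probability p. Expected payoff against L: (-6)p + (-1)(1−p) = −5p − 1; against R: (-4)p + (-7)(1−p) = 3p − 7.
Setting these equal: −5p − 1 = 3p − 7 ⇒ −8p = -6 ⇒ p = 3/4, and the value is (-5)·(3/4) − 1 = -19/4.
For General C: with q = P(L), equating U's and D's payoffs gives −2q − 4 = 6q − 7 ⇒ q = 3/8.

-19/4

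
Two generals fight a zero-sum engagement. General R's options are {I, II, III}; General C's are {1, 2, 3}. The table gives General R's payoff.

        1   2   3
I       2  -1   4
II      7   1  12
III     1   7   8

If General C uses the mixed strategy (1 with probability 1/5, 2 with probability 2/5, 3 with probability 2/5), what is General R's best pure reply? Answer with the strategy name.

Expected payoff of I: (1/5)·2 + (2/5)·(-1) + (2/5)·4 = 8/5.
Expected payoff of II: (1/5)·7 + (2/5)·1 + (2/5)·12 = 33/5.
Expected payoff of III: (1/5)·1 + (2/5)·7 + (2/5)·8 = 31/5.
The largest is 33/5, so General R's best response is II.

II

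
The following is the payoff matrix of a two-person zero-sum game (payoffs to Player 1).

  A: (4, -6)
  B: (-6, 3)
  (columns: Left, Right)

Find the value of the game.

-24/19

Row minima: A → -6, B → -6; maximin = -6.
Column maxima: Left → 4, Right → 3; minimax = 3.
-6 ≠ 3, so there is no saddle point; optimal play is mixed.
Let Player 1 play A with probability p. Expected payoff against Left: 4p + (-6)(1−p) = 10p − 6; against Right: (-6)p + 3(1−p) = −9p + 3.
Setting these equal: 10p − 6 = −9p + 3 ⇒ 19p = 9 ⇒ p = 9/19, and the value is (10)·(9/19) − 6 = -24/19.
For Player 2: with q = P(Left), equating A's and B's payoffs gives 10q − 6 = −9q + 3 ⇒ q = 9/19.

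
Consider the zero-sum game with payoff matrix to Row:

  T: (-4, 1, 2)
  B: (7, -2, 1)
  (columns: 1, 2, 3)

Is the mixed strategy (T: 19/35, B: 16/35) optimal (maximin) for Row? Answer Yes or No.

No

Against 1 this mix gives (19/35)·(-4) + (16/35)·7 = 36/35.
Against 2 this mix gives (19/35)·1 + (16/35)·(-2) = -13/35.
Against 3 this mix gives (19/35)·2 + (16/35)·1 = 54/35.
Column will play 2, holding Row to -13/35. Shifting weight toward the row that does better against 2 would raise this floor (the equalizing mix achieves -1/14 against both 2 and 1), so the proposed strategy is not optimal.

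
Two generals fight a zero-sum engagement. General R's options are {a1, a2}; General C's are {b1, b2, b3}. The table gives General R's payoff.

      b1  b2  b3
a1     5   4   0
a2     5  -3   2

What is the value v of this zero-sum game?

Row minima: a1 → 0, a2 → -3; maximin = 0.
Column maxima: b1 → 5, b2 → 4, b3 → 2; minimax = 2.
0 ≠ 2, so there is no saddle point; optimal play is mixed.
b1 is strictly dominated by b2 (it gives General R strictly more in every row), so General C never plays it.
On the remaining 2×2 (a1, a2 vs b2, b3):
Let General R play a1 with probability p. Expected payoff against b2: 4p + (-3)(1−p) = 7p − 3; against b3: 0p + 2(1−p) = −2p + 2.
Setting these equal: 7p − 3 = −2p + 2 ⇒ 9p = 5 ⇒ p = 5/9, and the value is (7)·(5/9) − 3 = 8/9.
For General C: with q = P(b2), equating a1's and a2's payoffs gives 4q = −5q + 2 ⇒ q = 2/9.

8/9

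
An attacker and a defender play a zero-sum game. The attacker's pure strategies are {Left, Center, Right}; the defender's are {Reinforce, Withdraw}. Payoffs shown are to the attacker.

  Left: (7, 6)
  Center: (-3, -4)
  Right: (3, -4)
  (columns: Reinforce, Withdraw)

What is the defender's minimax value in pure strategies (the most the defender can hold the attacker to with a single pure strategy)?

6

Column maxima: Reinforce → 7, Withdraw → 6.
The smallest of these is 6.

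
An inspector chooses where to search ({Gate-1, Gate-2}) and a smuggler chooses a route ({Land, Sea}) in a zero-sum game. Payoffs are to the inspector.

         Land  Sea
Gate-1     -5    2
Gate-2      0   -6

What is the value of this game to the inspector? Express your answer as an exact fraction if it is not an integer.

Row minima: Gate-1 → -5, Gate-2 → -6; maximin = -5.
Column maxima: Land → 0, Sea → 2; minimax = 0.
-5 ≠ 0, so there is no saddle point; optimal play is mixed.
Let the inspector play Gate-1 with probability p. Expected payoff against Land: (-5)p + 0(1−p) = −5p; against Sea: 2p + (-6)(1−p) = 8p − 6.
Setting these equal: −5p = 8p − 6 ⇒ −13p = -6 ⇒ p = 6/13, and the value is (-5)·(6/13) = -30/13.
For the smuggler: with q = P(Land), equating Gate-1's and Gate-2's payoffs gives −7q + 2 = 6q − 6 ⇒ q = 8/13.

-30/13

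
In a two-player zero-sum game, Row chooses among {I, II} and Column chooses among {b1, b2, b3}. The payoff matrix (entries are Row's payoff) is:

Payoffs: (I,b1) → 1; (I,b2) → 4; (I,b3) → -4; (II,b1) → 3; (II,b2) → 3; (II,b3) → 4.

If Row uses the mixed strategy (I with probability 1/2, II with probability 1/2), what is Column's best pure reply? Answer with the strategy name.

b3

If Column plays b1, Row's expected payoff is (1/2)·1 + (1/2)·3 = 2.
If Column plays b2, Row's expected payoff is (1/2)·4 + (1/2)·3 = 7/2.
If Column plays b3, Row's expected payoff is (1/2)·(-4) + (1/2)·4 = 0.
Column minimizes Row's payoff; the smallest is 0, so the best response is b3.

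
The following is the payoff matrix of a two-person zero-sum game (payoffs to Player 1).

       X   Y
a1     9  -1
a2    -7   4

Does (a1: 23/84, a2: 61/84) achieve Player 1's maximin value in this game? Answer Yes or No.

Against X this mix gives (23/84)·9 + (61/84)·(-7) = -55/21.
Against Y this mix gives (23/84)·(-1) + (61/84)·4 = 221/84.
Player 2 will play X, holding Player 1 to -55/21. Shifting weight toward the row that does better against X would raise this floor (the equalizing mix achieves 29/21 against both X and Y), so the proposed strategy is not optimal.

No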